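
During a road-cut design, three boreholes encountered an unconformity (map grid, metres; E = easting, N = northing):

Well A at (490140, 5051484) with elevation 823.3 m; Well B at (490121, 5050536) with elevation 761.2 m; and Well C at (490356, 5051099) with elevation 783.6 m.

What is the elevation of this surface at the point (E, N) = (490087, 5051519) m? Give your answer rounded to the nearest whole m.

829 m

Two edge vectors: Well A→Well B = (-19, -948, -62.1), Well A→Well C = (216, -385, -39.7).
Normal n = (Well A→Well B) × (Well A→Well C) = (13727.1, -14167.9, 212083).
So ∂z/∂E = −n_x/n_z = −0.06472513 and ∂z/∂N = −n_y/n_z = 0.06680356.
Intercept c from Well A: 823.3 + 31724.38 − 337457.13 = −304909.45.
At (490087, 5051519): z = −31720.9 + 337459.5 − 304909.45 = 829.1 m.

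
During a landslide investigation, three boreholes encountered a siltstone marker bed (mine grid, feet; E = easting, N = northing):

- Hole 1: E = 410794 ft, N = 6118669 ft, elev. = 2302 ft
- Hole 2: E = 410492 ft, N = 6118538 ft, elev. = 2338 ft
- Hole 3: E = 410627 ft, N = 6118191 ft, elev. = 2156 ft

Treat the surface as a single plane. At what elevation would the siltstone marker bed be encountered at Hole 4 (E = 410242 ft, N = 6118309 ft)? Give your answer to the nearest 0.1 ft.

2318.5 ft

Two edge vectors: Hole 1→Hole 2 = (-302, -131, 36), Hole 1→Hole 3 = (-167, -478, -146).
Normal n = (Hole 1→Hole 2) × (Hole 1→Hole 3) = (36334, -50104, 122479).
So ∂z/∂E = −n_x/n_z = −0.296654937 and ∂z/∂N = −n_y/n_z = 0.409082373.
Intercept c from Hole 1: 2302 + 121864.07 − 2503039.64 = −2378873.57.
At (410242, 6118309): z = −121700.3 + 2502892.4 − 2378873.57 = 2318.5 ft.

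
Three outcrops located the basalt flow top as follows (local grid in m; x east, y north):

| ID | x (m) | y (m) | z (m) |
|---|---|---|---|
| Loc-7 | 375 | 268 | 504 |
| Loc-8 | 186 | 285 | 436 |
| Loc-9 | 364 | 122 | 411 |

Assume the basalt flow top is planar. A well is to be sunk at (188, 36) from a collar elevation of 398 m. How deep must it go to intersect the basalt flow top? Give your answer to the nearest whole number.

Let the plane be z = a·x + b·y + c.
Loc-8−Loc-7: −189a + 17b = −68;  Loc-9−Loc-7: −11a − 146b = −93.
Solving gives a = 0.41428, b = 0.60577.
Then c = 504 − a·375 − b·268 = 186.30.
At (188, 36): z_contact = 77.9 + 21.8 + 186.30 = 286.0 m.
Depth below ground = 398 − 286.0 = 112 m.

112 m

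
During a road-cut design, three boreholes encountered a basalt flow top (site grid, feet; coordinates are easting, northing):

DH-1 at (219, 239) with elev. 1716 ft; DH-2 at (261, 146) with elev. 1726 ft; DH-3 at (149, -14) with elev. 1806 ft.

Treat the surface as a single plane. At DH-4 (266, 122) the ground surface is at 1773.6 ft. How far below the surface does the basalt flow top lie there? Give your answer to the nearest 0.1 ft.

43.0 ft

Two edge vectors: DH-1→DH-2 = (42, -93, 10), DH-1→DH-3 = (-70, -253, 90).
Normal n = (DH-1→DH-2) × (DH-1→DH-3) = (-5840, -4480, -17136).
So ∂z/∂easting = −n_x/n_z = −0.34080 and ∂z/∂northing = −n_y/n_z = −0.26144.
Intercept c from DH-1: 1716 + 74.64 + 62.48 = 1853.12.
At (266, 122): z_contact = −90.65 − 31.90 + 1853.12 = 1730.57 ft.
Depth below ground = 1773.6 − 1730.57 = 43.0 ft.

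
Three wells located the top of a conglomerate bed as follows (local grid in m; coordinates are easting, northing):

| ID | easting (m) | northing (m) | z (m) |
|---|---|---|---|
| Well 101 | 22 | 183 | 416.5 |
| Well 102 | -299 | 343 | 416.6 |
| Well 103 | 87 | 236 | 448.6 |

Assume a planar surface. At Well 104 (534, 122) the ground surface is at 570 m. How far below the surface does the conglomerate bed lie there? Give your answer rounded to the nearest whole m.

81 m

Two edge vectors: Well 101→Well 102 = (-321, 160, 0.1), Well 101→Well 103 = (65, 53, 32.1).
Normal n = (Well 101→Well 102) × (Well 101→Well 103) = (5130.7, 10310.6, -27413).
So ∂z/∂easting = −n_x/n_z = 0.18716 and ∂z/∂northing = −n_y/n_z = 0.37612.
Intercept c from Well 101: 416.5 − 4.12 − 68.83 = 343.55.
At (534, 122): z_contact = 99.9 + 45.9 + 343.55 = 489.4 m.
Depth below ground = 570 − 489.4 = 81 m.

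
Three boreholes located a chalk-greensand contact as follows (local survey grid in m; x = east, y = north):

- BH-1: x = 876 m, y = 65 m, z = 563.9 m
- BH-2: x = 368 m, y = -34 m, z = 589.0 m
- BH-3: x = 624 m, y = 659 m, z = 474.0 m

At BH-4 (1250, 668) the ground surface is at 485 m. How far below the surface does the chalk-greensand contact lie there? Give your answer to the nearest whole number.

Two edge vectors: BH-1→BH-2 = (-508, -99, 25.1), BH-1→BH-3 = (-252, 594, -89.9).
Normal n = (BH-1→BH-2) × (BH-1→BH-3) = (-6009.3, -51994.4, -326700).
So ∂z/∂x = −n_x/n_z = −0.01839 and ∂z/∂y = −n_y/n_z = −0.15915.
Intercept c from BH-1: 563.9 + 16.11 + 10.34 = 590.36.
At (1250, 668): z_contact = −23.0 − 106.3 + 590.36 = 461.1 m.
Depth below ground = 485 − 461.1 = 24 m.

24 m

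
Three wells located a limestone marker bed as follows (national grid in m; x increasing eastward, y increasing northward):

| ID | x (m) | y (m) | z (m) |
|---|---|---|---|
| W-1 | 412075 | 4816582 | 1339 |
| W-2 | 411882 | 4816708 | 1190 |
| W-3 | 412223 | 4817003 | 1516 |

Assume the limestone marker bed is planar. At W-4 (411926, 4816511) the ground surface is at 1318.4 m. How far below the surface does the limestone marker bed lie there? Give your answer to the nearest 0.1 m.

Two edge vectors: W-1→W-2 = (-193, 126, -149), W-1→W-3 = (148, 421, 177).
Normal n = (W-1→W-2) × (W-1→W-3) = (85031, 12109, -99901).
So ∂z/∂x = −n_x/n_z = 0.851152641 and ∂z/∂y = −n_y/n_z = 0.121209998.
Intercept c from W-1: 1339 − 350738.72 − 583817.89 = −933217.62.
At (411926, 4816511): z_contact = 350611.90 + 583809.29 − 933217.62 = 1203.57 m.
Depth below ground = 1318.4 − 1203.57 = 114.8 m.

114.8 m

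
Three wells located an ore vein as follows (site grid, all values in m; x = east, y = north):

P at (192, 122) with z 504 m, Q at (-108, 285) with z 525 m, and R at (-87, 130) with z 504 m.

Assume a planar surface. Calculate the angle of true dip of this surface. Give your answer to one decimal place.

7.7°

Two edge vectors: P→Q = (-300, 163, 21), P→R = (-279, 8, 0).
Normal n = (P→Q) × (P→R) = (-168, -5859, 43077).
So ∂z/∂x = −n_x/n_z = 0.00390 and ∂z/∂y = −n_y/n_z = 0.13601.
Gradient magnitude |∇z| = √(a² + b²) = √(0.00002 + 0.01850) = 0.13607.
True dip = arctan(0.13607) = 7.7°, dipping toward S (azimuth ≈ 182°).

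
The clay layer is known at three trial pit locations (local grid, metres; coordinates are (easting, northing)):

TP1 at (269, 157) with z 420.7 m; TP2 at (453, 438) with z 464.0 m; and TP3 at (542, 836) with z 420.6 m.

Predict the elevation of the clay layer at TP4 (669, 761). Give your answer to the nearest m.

Let the plane be z = a·E + b·N + c.
TP2−TP1: 184a + 281b = 43.3;  TP3−TP1: 273a + 679b = −0.1.
Solving gives a = 0.61026, b = −0.24551.
Then c = 420.7 − a·269 − b·157 = 295.08.
At (669, 761): z = 408.3 − 186.8 + 295.08 = 516.5 m.

517 m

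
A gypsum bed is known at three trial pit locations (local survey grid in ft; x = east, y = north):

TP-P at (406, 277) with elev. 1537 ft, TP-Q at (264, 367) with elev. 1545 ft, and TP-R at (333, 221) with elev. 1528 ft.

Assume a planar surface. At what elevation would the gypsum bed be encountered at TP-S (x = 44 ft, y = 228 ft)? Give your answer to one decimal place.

Two edge vectors: TP-P→TP-Q = (-142, 90, 8), TP-P→TP-R = (-73, -56, -9).
Normal n = (TP-P→TP-Q) × (TP-P→TP-R) = (-362, -1862, 14522).
So ∂z/∂x = −n_x/n_z = 0.02493 and ∂z/∂y = −n_y/n_z = 0.12822.
Intercept c from TP-P: 1537 − 10.12 − 35.52 = 1491.36.
At (44, 228): z = 1.1 + 29.2 + 1491.36 = 1521.7 ft.

1521.7 ft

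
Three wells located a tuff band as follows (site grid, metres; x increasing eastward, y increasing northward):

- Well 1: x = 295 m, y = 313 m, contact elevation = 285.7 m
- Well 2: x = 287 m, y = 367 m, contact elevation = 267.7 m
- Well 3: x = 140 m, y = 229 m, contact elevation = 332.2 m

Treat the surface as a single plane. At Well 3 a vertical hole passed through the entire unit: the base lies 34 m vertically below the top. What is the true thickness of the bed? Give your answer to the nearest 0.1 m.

Two edge vectors: Well 1→Well 2 = (-8, 54, -18), Well 1→Well 3 = (-155, -84, 46.5).
Normal n = (Well 1→Well 2) × (Well 1→Well 3) = (999, 3162, 9042).
So ∂z/∂x = −n_x/n_z = −0.11048 and ∂z/∂y = −n_y/n_z = −0.34970.
|∇z| = √(a²+b²) = 0.36674, so dip δ = arctan(0.36674) = 20.14°.
True thickness = vertical thickness × cos δ = 34 × cos 20.14° = 31.9 m.

31.9 m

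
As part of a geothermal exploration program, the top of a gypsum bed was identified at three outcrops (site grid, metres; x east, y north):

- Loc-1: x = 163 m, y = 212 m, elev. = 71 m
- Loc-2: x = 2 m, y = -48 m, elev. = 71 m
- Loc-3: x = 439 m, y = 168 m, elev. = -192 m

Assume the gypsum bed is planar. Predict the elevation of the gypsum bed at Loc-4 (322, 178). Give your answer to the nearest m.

Two edge vectors: Loc-1→Loc-2 = (-161, -260, 0), Loc-1→Loc-3 = (276, -44, -263).
Normal n = (Loc-1→Loc-2) × (Loc-1→Loc-3) = (68380, -42343, 78844).
So ∂z/∂x = −n_x/n_z = −0.86728 and ∂z/∂y = −n_y/n_z = 0.53705.
Intercept c from Loc-1: 71 + 141.37 − 113.85 = 98.51.
At (322, 178): z = −279.3 + 95.6 + 98.51 = -85.2 m.

-85 m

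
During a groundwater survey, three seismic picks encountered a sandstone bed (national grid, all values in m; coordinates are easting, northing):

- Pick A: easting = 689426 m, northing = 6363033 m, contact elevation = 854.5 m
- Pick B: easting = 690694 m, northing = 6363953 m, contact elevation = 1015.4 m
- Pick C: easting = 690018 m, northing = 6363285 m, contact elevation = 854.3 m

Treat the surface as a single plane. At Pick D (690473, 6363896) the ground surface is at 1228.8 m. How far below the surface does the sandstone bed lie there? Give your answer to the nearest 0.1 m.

Let the plane be z = a·easting + b·northing + c.
Pick B−Pick A: 1268a + 920b = 160.9;  Pick C−Pick A: 592a + 252b = −0.2.
Solving gives a = −0.180942142, b = 0.424276779.
Then c = 854.5 − a·689426 − b·6363033 = −2574086.43.
At (690473, 6363896): z_contact = −124935.66 + 2700053.30 − 2574086.43 = 1031.20 m.
Depth below ground = 1228.8 − 1031.20 = 197.6 m.

197.6 m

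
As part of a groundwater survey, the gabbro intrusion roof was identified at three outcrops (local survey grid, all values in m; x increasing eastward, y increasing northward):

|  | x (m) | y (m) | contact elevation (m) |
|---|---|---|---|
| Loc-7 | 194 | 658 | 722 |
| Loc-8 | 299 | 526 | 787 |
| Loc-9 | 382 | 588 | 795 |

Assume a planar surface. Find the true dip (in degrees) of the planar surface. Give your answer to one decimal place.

Two edge vectors: Loc-7→Loc-8 = (105, -132, 65), Loc-7→Loc-9 = (188, -70, 73).
Normal n = (Loc-7→Loc-8) × (Loc-7→Loc-9) = (-5086, 4555, 17466).
So ∂z/∂x = −n_x/n_z = 0.29119 and ∂z/∂y = −n_y/n_z = −0.26079.
Gradient magnitude |∇z| = √(a² + b²) = √(0.08479 + 0.06801) = 0.39091.
True dip = arctan(0.39091) = 21.4°, dipping toward NW (azimuth ≈ 312°).

21.4°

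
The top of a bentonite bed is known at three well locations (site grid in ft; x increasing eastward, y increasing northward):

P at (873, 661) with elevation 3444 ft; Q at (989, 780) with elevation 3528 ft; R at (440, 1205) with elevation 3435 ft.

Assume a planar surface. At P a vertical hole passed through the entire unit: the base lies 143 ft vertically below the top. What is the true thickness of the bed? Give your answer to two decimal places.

Two edge vectors: P→Q = (116, 119, 84), P→R = (-433, 544, -9).
Normal n = (P→Q) × (P→R) = (-46767, -35328, 114631).
So ∂z/∂x = −n_x/n_z = 0.40798 and ∂z/∂y = −n_y/n_z = 0.30819.
|∇z| = √(a²+b²) = 0.51130, so dip δ = arctan(0.51130) = 27.08°.
True thickness = vertical thickness × cos δ = 143 × cos 27.08° = 127.32 ft.

127.32 ft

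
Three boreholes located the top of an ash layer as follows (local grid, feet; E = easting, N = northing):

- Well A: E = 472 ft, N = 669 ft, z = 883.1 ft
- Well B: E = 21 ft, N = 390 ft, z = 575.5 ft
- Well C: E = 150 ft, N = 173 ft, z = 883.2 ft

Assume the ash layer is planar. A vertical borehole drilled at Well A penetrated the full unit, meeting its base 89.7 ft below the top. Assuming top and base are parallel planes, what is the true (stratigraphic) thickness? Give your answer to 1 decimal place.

Two edge vectors: Well A→Well B = (-451, -279, -307.6), Well A→Well C = (-322, -496, 0.1).
Normal n = (Well A→Well B) × (Well A→Well C) = (-152597.5, 99092.3, 133858).
So ∂z/∂E = −n_x/n_z = 1.14000 and ∂z/∂N = −n_y/n_z = −0.74028.
|∇z| = √(a²+b²) = 1.35927, so dip δ = arctan(1.35927) = 53.66°.
True thickness = vertical thickness × cos δ = 89.7 × cos 53.66° = 53.2 ft.

53.2 ft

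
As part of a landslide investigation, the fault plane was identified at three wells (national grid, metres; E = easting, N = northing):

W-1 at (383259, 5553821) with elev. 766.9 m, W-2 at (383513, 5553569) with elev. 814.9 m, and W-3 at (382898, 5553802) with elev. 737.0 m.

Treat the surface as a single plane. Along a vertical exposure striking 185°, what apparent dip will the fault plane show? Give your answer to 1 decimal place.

Two edge vectors: W-1→W-2 = (254, -252, 48), W-1→W-3 = (-361, -19, -29.9).
Normal n = (W-1→W-2) × (W-1→W-3) = (8446.8, -9733.4, -95798).
So ∂z/∂E = −n_x/n_z = 0.08817 and ∂z/∂N = −n_y/n_z = −0.10160.
Unit vector along 185° is (sin 185°, cos 185°) = (-0.0872, -0.9962).
Slope in that direction = a·(-0.0872) + b·(-0.9962) = 0.09353.
Apparent dip = arctan|0.09353| = 5.3° (true dip is 7.7°, so apparent ≤ true as expected).

5.3°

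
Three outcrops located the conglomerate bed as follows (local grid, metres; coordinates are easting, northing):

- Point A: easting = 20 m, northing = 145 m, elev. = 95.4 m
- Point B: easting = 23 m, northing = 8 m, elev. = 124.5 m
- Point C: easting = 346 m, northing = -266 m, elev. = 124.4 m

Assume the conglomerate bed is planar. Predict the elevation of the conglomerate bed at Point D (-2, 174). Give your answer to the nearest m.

93 m

Two edge vectors: Point A→Point B = (3, -137, 29.1), Point A→Point C = (326, -411, 29).
Normal n = (Point A→Point B) × (Point A→Point C) = (7987.1, 9399.6, 43429).
So ∂z/∂easting = −n_x/n_z = −0.18391 and ∂z/∂northing = −n_y/n_z = −0.21644.
Intercept c from Point A: 95.4 + 3.68 + 31.38 = 130.46.
At (-2, 174): z = 0.4 − 37.7 + 130.46 = 93.2 m.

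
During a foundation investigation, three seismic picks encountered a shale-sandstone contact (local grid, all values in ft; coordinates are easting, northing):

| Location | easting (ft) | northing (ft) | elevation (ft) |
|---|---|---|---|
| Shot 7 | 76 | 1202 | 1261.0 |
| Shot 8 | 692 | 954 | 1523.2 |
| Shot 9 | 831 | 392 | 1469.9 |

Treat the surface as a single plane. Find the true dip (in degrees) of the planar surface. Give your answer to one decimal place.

Let the plane be z = a·easting + b·northing + c.
Shot 8−Shot 7: 616a − 248b = 262.2;  Shot 9−Shot 7: 755a − 810b = 208.9.
Solving gives a = 0.51513, b = 0.22225.
Gradient magnitude |∇z| = √(a² + b²) = √(0.26535 + 0.04939) = 0.56102.
True dip = arctan(0.56102) = 29.3°, dipping toward WSW (azimuth ≈ 247°).

29.3°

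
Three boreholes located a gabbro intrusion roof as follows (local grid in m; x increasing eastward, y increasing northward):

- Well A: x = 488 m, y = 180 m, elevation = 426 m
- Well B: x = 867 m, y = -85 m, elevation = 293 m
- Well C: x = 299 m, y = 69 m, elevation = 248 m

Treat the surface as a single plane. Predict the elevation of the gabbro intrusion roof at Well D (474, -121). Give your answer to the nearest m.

Two edge vectors: Well A→Well B = (379, -265, -133), Well A→Well C = (-189, -111, -178).
Normal n = (Well A→Well B) × (Well A→Well C) = (32407, 92599, -92154).
So ∂z/∂x = −n_x/n_z = 0.35166 and ∂z/∂y = −n_y/n_z = 1.00483.
Intercept c from Well A: 426 − 171.61 − 180.87 = 73.52.
At (474, -121): z = 166.7 − 121.6 + 73.52 = 118.6 m.

119 m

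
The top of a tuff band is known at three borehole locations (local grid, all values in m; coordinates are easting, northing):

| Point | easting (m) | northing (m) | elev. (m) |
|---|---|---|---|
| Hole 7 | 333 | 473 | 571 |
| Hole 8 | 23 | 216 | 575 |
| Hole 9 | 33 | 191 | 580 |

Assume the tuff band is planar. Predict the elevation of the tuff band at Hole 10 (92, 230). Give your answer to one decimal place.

580.8 m

Let the plane be z = a·easting + b·northing + c.
Hole 8−Hole 7: −310a − 257b = 4;  Hole 9−Hole 7: −300a − 282b = 9.
Solving gives a = 0.11483, b = −0.15407.
Then c = 571 − a·333 − b·473 = 605.64.
At (92, 230): z = 10.6 − 35.4 + 605.64 = 580.8 m.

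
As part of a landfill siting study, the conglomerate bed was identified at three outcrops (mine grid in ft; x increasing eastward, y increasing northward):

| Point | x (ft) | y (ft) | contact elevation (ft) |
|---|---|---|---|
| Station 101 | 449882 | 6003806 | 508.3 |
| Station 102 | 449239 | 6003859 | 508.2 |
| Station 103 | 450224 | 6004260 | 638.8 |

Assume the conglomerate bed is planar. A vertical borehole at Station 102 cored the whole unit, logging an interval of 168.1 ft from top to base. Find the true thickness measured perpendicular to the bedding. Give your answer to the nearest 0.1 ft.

Let the plane be z = a·x + b·y + c.
Station 102−Station 101: −643a + 53b = −0.1;  Station 103−Station 101: 342a + 454b = 130.5.
Solving gives a = 0.02245, b = 0.27053.
|∇z| = √(a²+b²) = 0.27146, so dip δ = arctan(0.27146) = 15.19°.
True thickness = vertical thickness × cos δ = 168.1 × cos 15.19° = 162.2 ft.

162.2 ft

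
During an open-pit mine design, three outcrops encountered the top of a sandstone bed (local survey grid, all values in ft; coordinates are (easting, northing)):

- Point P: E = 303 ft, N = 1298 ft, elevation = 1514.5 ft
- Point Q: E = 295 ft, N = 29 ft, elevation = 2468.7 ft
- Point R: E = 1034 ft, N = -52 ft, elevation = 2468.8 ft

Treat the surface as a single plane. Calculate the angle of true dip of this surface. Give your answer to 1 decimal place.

37.1°

Let the plane be z = a·E + b·N + c.
Point Q−Point P: −8a − 1269b = 954.2;  Point R−Point P: 731a − 1350b = 954.3.
Solving gives a = −0.08223, b = −0.75141.
Gradient magnitude |∇z| = √(a² + b²) = √(0.00676 + 0.56462) = 0.75590.
True dip = arctan(0.75590) = 37.1°, dipping toward N (azimuth ≈ 006°).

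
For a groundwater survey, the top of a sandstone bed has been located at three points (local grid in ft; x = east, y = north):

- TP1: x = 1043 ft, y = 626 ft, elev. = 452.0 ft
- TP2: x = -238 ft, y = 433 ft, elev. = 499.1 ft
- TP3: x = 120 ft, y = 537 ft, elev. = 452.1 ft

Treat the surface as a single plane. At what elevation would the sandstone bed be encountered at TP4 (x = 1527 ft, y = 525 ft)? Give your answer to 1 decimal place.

551.8 ft

Let the plane be z = a·x + b·y + c.
TP2−TP1: −1281a − 193b = 47.1;  TP3−TP1: −923a − 89b = 0.1.
Solving gives a = 0.065065, b = −0.675896.
Then c = 452 − a·1043 − b·626 = 807.25.
At (1527, 525): z = 99.4 − 354.8 + 807.25 = 551.8 ft.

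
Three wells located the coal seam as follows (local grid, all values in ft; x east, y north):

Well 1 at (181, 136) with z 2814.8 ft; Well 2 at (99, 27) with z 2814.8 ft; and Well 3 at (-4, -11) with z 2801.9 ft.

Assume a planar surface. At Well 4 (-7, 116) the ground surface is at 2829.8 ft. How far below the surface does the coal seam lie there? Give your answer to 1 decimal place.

Two edge vectors: Well 1→Well 2 = (-82, -109, 0), Well 1→Well 3 = (-185, -147, -12.9).
Normal n = (Well 1→Well 2) × (Well 1→Well 3) = (1406.1, -1057.8, -8111).
So ∂z/∂x = −n_x/n_z = 0.17336 and ∂z/∂y = −n_y/n_z = −0.13042.
Intercept c from Well 1: 2814.8 − 31.38 + 17.74 = 2801.16.
At (-7, 116): z_contact = −1.21 − 15.13 + 2801.16 = 2784.82 ft.
Depth below ground = 2829.8 − 2784.82 = 45.0 ft.

45.0 ft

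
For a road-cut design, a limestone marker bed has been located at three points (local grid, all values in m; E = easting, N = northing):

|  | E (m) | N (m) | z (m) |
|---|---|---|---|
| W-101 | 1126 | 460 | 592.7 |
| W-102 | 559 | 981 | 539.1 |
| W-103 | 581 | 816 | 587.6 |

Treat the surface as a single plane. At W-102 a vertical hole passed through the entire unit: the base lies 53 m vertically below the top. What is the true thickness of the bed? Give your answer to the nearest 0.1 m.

49.6 m

Let the plane be z = a·E + b·N + c.
W-102−W-101: −567a + 521b = −53.6;  W-103−W-101: −545a + 356b = −5.1.
Solving gives a = −0.20007, b = −0.32062.
|∇z| = √(a²+b²) = 0.37792, so dip δ = arctan(0.37792) = 20.70°.
True thickness = vertical thickness × cos δ = 53 × cos 20.70° = 49.6 m.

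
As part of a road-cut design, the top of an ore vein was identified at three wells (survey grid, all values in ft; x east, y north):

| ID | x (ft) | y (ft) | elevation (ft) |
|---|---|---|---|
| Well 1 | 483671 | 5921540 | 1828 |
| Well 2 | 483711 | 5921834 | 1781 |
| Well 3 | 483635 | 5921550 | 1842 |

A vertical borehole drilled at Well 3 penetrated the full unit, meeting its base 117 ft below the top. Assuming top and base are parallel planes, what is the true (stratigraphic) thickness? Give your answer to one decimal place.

Two edge vectors: Well 1→Well 2 = (40, 294, -47), Well 1→Well 3 = (-36, 10, 14).
Normal n = (Well 1→Well 2) × (Well 1→Well 3) = (4586, 1132, 10984).
So ∂z/∂x = −n_x/n_z = −0.41752 and ∂z/∂y = −n_y/n_z = −0.10306.
|∇z| = √(a²+b²) = 0.43005, so dip δ = arctan(0.43005) = 23.27°.
True thickness = vertical thickness × cos δ = 117 × cos 23.27° = 107.5 ft.

107.5 ft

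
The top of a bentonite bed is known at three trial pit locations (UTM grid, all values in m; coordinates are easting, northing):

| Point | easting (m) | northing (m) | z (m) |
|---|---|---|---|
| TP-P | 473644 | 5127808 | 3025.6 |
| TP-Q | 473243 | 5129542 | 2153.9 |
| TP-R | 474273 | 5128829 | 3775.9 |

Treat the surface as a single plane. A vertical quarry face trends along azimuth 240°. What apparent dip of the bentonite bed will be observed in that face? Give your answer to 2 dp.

49.78°

Two edge vectors: TP-P→TP-Q = (-401, 1734, -871.7), TP-P→TP-R = (629, 1021, 750.3).
Normal n = (TP-P→TP-Q) × (TP-P→TP-R) = (2191025.9, -247429, -1500107).
So ∂z/∂easting = −n_x/n_z = 1.46058 and ∂z/∂northing = −n_y/n_z = −0.16494.
Unit vector along 240° is (sin 240°, cos 240°) = (-0.8660, -0.5000).
Slope in that direction = a·(-0.8660) + b·(-0.5000) = −1.18243.
Apparent dip = arctan|1.18243| = 49.78° (true dip is 55.8°, so apparent ≤ true as expected).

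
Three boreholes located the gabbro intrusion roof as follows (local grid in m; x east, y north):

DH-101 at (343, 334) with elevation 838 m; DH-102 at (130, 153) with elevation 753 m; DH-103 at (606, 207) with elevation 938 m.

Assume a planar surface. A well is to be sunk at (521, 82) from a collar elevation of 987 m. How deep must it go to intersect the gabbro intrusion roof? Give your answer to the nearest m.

Two edge vectors: DH-101→DH-102 = (-213, -181, -85), DH-101→DH-103 = (263, -127, 100).
Normal n = (DH-101→DH-102) × (DH-101→DH-103) = (-28895, -1055, 74654).
So ∂z/∂x = −n_x/n_z = 0.38705 and ∂z/∂y = −n_y/n_z = 0.01413.
Intercept c from DH-101: 838 − 132.76 − 4.72 = 700.52.
At (521, 82): z_contact = 201.7 + 1.2 + 700.52 = 903.3 m.
Depth below ground = 987 − 903.3 = 84 m.

84 m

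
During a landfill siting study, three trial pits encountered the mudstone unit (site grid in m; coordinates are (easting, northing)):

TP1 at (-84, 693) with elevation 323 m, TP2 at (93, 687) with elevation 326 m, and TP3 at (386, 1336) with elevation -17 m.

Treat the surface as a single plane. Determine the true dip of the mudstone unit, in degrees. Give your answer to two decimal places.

Two edge vectors: TP1→TP2 = (177, -6, 3), TP1→TP3 = (470, 643, -340).
Normal n = (TP1→TP2) × (TP1→TP3) = (111, 61590, 116631).
So ∂z/∂E = −n_x/n_z = −0.00095 and ∂z/∂N = −n_y/n_z = −0.52808.
Gradient magnitude |∇z| = √(a² + b²) = √(0.00000 + 0.27886) = 0.52808.
True dip = arctan(0.52808) = 27.84°, dipping toward N (azimuth ≈ 000°).

27.84°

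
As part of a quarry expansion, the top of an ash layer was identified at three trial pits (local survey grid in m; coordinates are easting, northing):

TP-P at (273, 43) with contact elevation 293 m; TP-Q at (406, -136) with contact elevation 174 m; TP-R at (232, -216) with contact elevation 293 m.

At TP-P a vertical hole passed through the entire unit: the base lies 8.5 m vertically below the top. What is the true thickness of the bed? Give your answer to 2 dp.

6.81 m

Let the plane be z = a·easting + b·northing + c.
TP-Q−TP-P: 133a − 179b = −119;  TP-R−TP-P: −41a − 259b = 0.
Solving gives a = −0.73759, b = 0.11676.
|∇z| = √(a²+b²) = 0.74678, so dip δ = arctan(0.74678) = 36.75°.
True thickness = vertical thickness × cos δ = 8.5 × cos 36.75° = 6.81 m.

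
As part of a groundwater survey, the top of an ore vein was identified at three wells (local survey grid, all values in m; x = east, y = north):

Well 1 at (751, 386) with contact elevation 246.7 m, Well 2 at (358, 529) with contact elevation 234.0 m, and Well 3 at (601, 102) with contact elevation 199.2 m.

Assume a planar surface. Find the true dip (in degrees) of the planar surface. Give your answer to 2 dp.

Let the plane be z = a·x + b·y + c.
Well 2−Well 1: −393a + 143b = −12.7;  Well 3−Well 1: −150a − 284b = −47.5.
Solving gives a = 0.07815, b = 0.12598.
Gradient magnitude |∇z| = √(a² + b²) = √(0.00611 + 0.01587) = 0.14825.
True dip = arctan(0.14825) = 8.43°, dipping toward SSW (azimuth ≈ 212°).

8.43°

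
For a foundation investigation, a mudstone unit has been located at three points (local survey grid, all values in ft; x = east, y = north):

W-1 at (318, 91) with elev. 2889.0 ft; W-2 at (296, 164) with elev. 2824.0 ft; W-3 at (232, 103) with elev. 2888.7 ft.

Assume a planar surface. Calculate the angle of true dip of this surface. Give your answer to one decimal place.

Two edge vectors: W-1→W-2 = (-22, 73, -65), W-1→W-3 = (-86, 12, -0.3).
Normal n = (W-1→W-2) × (W-1→W-3) = (758.1, 5583.4, 6014).
So ∂z/∂x = −n_x/n_z = −0.12606 and ∂z/∂y = −n_y/n_z = −0.92840.
Gradient magnitude |∇z| = √(a² + b²) = √(0.01589 + 0.86193) = 0.93692.
True dip = arctan(0.93692) = 43.1°, dipping toward N (azimuth ≈ 008°).

43.1°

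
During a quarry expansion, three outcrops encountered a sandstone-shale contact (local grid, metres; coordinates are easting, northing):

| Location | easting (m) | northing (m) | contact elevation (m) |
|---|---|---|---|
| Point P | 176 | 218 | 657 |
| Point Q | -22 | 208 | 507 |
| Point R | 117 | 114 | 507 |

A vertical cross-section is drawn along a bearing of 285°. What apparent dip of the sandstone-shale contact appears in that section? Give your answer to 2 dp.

Let the plane be z = a·easting + b·northing + c.
Point Q−Point P: −198a − 10b = −150;  Point R−Point P: −59a − 104b = −150.
Solving gives a = 0.70493, b = 1.04240.
Unit vector along 285° is (sin 285°, cos 285°) = (-0.9659, 0.2588).
Slope in that direction = a·(-0.9659) + b·(0.2588) = −0.41112.
Apparent dip = arctan|0.41112| = 22.35° (true dip is 51.5°, so apparent ≤ true as expected).

22.35°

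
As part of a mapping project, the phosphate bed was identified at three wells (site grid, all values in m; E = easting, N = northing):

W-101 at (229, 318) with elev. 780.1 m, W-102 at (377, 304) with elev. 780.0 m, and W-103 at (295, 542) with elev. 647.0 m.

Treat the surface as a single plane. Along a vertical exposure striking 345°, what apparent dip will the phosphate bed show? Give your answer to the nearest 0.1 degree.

28.5°

Let the plane be z = a·E + b·N + c.
W-102−W-101: 148a − 14b = −0.1;  W-103−W-101: 66a + 224b = −133.1.
Solving gives a = −0.05534, b = −0.57789.
Unit vector along 345° is (sin 345°, cos 345°) = (-0.2588, 0.9659).
Slope in that direction = a·(-0.2588) + b·(0.9659) = −0.54388.
Apparent dip = arctan|0.54388| = 28.5° (true dip is 30.1°, so apparent ≤ true as expected).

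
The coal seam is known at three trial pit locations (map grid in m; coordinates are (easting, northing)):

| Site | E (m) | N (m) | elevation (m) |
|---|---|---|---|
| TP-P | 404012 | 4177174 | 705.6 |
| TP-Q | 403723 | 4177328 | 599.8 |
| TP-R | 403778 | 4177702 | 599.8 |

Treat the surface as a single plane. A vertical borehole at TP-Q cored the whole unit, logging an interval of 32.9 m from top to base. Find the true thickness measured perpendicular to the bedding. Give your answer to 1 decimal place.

31.1 m

Let the plane be z = a·E + b·N + c.
TP-Q−TP-P: −289a + 154b = −105.8;  TP-R−TP-P: −234a + 528b = −105.8.
Solving gives a = 0.33949, b = −0.04992.
|∇z| = √(a²+b²) = 0.34314, so dip δ = arctan(0.34314) = 18.94°.
True thickness = vertical thickness × cos δ = 32.9 × cos 18.94° = 31.1 m.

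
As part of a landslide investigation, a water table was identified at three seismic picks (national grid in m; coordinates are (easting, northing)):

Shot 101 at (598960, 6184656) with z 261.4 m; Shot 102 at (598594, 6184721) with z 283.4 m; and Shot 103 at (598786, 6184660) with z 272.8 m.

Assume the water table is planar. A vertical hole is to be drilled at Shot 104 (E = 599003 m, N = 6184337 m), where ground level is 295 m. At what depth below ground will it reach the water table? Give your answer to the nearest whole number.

25 m

Two edge vectors: Shot 101→Shot 102 = (-366, 65, 22), Shot 101→Shot 103 = (-174, 4, 11.4).
Normal n = (Shot 101→Shot 102) × (Shot 101→Shot 103) = (653, 344.4, 9846).
So ∂z/∂E = −n_x/n_z = −0.06632135 and ∂z/∂N = −n_y/n_z = −0.03497867.
Intercept c from Shot 101: 261.4 + 39723.84 + 216331.05 = 256316.29.
At (599003, 6184337): z_contact = −39726.7 − 216319.9 + 256316.29 = 269.7 m.
Depth below ground = 295 − 269.7 = 25 m.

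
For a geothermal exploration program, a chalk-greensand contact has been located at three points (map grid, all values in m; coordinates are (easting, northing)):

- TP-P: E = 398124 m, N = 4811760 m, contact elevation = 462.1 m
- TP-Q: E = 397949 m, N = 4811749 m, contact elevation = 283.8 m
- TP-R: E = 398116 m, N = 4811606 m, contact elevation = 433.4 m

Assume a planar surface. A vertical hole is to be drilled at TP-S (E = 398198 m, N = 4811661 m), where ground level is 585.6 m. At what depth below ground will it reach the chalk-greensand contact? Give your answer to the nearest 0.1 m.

62.0 m

Let the plane be z = a·E + b·N + c.
TP-Q−TP-P: −175a − 11b = −178.3;  TP-R−TP-P: −8a − 154b = −28.7.
Solving gives a = 1.010442260, b = 0.133873129.
Then c = 462.1 − a·398124 − b·4811760 = −1045984.58.
At (398198, 4811661): z_contact = 402356.09 + 644152.12 − 1045984.58 = 523.62 m.
Depth below ground = 585.6 − 523.62 = 62.0 m.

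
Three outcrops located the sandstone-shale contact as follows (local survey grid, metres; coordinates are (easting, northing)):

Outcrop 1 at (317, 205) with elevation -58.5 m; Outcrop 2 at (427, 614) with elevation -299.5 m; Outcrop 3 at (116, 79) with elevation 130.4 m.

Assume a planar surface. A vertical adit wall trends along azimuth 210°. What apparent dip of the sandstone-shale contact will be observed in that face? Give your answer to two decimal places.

34.74°

Let the plane be z = a·E + b·N + c.
Outcrop 2−Outcrop 1: 110a + 409b = −241;  Outcrop 3−Outcrop 1: −201a − 126b = 188.9.
Solving gives a = −0.68610, b = −0.40472.
Unit vector along 210° is (sin 210°, cos 210°) = (-0.5000, -0.8660).
Slope in that direction = a·(-0.5000) + b·(-0.8660) = 0.69354.
Apparent dip = arctan|0.69354| = 34.74° (true dip is 38.5°, so apparent ≤ true as expected).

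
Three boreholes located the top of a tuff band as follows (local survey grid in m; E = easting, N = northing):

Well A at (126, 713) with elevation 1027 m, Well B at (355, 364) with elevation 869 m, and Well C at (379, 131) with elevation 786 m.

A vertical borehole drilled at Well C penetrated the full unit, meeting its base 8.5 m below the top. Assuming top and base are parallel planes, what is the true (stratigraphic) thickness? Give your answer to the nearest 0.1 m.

7.9 m

Let the plane be z = a·E + b·N + c.
Well B−Well A: 229a − 349b = −158;  Well C−Well A: 253a − 582b = −241.
Solving gives a = −0.17445, b = 0.33825.
|∇z| = √(a²+b²) = 0.38059, so dip δ = arctan(0.38059) = 20.84°.
True thickness = vertical thickness × cos δ = 8.5 × cos 20.84° = 7.9 m.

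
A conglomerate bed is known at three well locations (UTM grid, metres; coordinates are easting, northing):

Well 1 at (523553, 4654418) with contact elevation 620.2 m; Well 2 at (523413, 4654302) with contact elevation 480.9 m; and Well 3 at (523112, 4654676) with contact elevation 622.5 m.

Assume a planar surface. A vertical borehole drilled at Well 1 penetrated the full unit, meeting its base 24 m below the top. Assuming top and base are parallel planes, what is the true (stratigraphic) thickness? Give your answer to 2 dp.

18.58 m

Let the plane be z = a·easting + b·northing + c.
Well 2−Well 1: −140a − 116b = −139.3;  Well 3−Well 1: −441a + 258b = 2.3.
Solving gives a = 0.40873, b = 0.70756.
|∇z| = √(a²+b²) = 0.81713, so dip δ = arctan(0.81713) = 39.25°.
True thickness = vertical thickness × cos δ = 24 × cos 39.25° = 18.58 m.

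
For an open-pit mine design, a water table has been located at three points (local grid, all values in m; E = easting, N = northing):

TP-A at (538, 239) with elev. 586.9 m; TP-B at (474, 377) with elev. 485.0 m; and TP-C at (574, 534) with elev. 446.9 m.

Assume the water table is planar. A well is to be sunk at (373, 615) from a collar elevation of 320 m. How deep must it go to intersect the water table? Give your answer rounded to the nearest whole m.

Two edge vectors: TP-A→TP-B = (-64, 138, -101.9), TP-A→TP-C = (36, 295, -140).
Normal n = (TP-A→TP-B) × (TP-A→TP-C) = (10740.5, -12628.4, -23848).
So ∂z/∂E = −n_x/n_z = 0.45037 and ∂z/∂N = −n_y/n_z = −0.52954.
Intercept c from TP-A: 586.9 − 242.30 + 126.56 = 471.16.
At (373, 615): z_contact = 168.0 − 325.7 + 471.16 = 313.5 m.
Depth below ground = 320 − 313.5 = 7 m.

7 m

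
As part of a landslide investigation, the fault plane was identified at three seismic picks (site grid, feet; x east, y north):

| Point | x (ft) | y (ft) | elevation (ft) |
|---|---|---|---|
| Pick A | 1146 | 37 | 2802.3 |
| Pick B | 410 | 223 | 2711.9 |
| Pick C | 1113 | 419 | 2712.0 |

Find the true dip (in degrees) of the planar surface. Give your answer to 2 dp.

13.48°

Two edge vectors: Pick A→Pick B = (-736, 186, -90.4), Pick A→Pick C = (-33, 382, -90.3).
Normal n = (Pick A→Pick B) × (Pick A→Pick C) = (17737, -63477.6, -275014).
So ∂z/∂x = −n_x/n_z = 0.06449 and ∂z/∂y = −n_y/n_z = −0.23082.
Gradient magnitude |∇z| = √(a² + b²) = √(0.00416 + 0.05328) = 0.23966.
True dip = arctan(0.23966) = 13.48°, dipping toward NNW (azimuth ≈ 344°).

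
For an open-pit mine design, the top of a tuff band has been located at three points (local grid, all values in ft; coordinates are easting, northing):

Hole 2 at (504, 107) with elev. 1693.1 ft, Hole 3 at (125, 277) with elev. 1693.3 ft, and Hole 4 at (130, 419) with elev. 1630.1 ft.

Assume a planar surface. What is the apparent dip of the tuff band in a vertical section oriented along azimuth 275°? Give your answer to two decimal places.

Let the plane be z = a·easting + b·northing + c.
Hole 3−Hole 2: −379a + 170b = 0.2;  Hole 4−Hole 2: −374a + 312b = −63.
Solving gives a = −0.19705, b = −0.43813.
Unit vector along 275° is (sin 275°, cos 275°) = (-0.9962, 0.0872).
Slope in that direction = a·(-0.9962) + b·(0.0872) = 0.15812.
Apparent dip = arctan|0.15812| = 8.98° (true dip is 25.7°, so apparent ≤ true as expected).

8.98°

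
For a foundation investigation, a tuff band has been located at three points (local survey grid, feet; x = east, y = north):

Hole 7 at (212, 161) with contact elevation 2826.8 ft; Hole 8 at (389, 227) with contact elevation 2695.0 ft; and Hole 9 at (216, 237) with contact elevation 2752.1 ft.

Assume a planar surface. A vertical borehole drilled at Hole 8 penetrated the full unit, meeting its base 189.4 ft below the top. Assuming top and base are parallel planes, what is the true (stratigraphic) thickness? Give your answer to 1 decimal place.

131.5 ft

Let the plane be z = a·x + b·y + c.
Hole 8−Hole 7: 177a + 66b = −131.8;  Hole 9−Hole 7: 4a + 76b = −74.7.
Solving gives a = −0.38570, b = −0.96259.
|∇z| = √(a²+b²) = 1.03699, so dip δ = arctan(1.03699) = 46.04°.
True thickness = vertical thickness × cos δ = 189.4 × cos 46.04° = 131.5 ft.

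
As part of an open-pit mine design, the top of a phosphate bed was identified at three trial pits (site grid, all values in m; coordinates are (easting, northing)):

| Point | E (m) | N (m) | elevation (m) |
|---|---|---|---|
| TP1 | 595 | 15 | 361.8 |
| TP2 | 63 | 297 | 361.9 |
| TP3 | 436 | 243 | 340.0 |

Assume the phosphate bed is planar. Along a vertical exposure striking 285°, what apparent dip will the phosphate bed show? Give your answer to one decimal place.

2.2°

Let the plane be z = a·E + b·N + c.
TP2−TP1: −532a + 282b = 0.1;  TP3−TP1: −159a + 228b = −21.8.
Solving gives a = −0.08070, b = −0.15189.
Unit vector along 285° is (sin 285°, cos 285°) = (-0.9659, 0.2588).
Slope in that direction = a·(-0.9659) + b·(0.2588) = 0.03864.
Apparent dip = arctan|0.03864| = 2.2° (true dip is 9.8°, so apparent ≤ true as expected).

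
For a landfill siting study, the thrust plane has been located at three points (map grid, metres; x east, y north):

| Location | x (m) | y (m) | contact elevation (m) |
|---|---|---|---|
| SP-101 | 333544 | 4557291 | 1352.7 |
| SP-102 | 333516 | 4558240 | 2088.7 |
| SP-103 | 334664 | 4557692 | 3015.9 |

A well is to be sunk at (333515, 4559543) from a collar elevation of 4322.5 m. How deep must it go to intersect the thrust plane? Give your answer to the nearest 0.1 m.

1178.5 m

Let the plane be z = a·x + b·y + c.
SP-102−SP-101: −28a + 949b = 736;  SP-103−SP-101: 1120a + 401b = 1663.2.
Solving gives a = 1.194703698, b = 0.810802638.
Then c = 1352.7 − a·333544 − b·4557291 = −4092197.12.
At (333515, 4559543): z_contact = 398451.60 + 3696889.49 − 4092197.12 = 3143.98 m.
Depth below ground = 4322.5 − 3143.98 = 1178.5 m.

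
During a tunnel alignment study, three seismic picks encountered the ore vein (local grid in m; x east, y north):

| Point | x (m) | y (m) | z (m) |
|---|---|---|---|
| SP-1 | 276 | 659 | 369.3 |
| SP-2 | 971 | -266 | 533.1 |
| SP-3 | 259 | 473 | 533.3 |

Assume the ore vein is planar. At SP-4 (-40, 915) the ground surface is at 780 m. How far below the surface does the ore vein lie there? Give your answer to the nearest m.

353 m

Two edge vectors: SP-1→SP-2 = (695, -925, 163.8), SP-1→SP-3 = (-17, -186, 164).
Normal n = (SP-1→SP-2) × (SP-1→SP-3) = (-121233.2, -116764.6, -144995).
So ∂z/∂x = −n_x/n_z = −0.83612 and ∂z/∂y = −n_y/n_z = −0.80530.
Intercept c from SP-1: 369.3 + 230.77 + 530.69 = 1130.76.
At (-40, 915): z_contact = 33.4 − 736.9 + 1130.76 = 427.4 m.
Depth below ground = 780 − 427.4 = 353 m.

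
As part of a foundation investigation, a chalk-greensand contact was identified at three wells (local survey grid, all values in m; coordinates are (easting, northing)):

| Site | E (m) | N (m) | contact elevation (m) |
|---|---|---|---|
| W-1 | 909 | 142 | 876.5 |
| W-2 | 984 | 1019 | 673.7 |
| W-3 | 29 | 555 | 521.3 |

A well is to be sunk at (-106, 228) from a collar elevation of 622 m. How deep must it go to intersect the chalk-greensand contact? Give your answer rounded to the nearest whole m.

Two edge vectors: W-1→W-2 = (75, 877, -202.8), W-1→W-3 = (-880, 413, -355.2).
Normal n = (W-1→W-2) × (W-1→W-3) = (-227754, 205104, 802735).
So ∂z/∂E = −n_x/n_z = 0.28372 and ∂z/∂N = −n_y/n_z = −0.25551.
Intercept c from W-1: 876.5 − 257.90 + 36.28 = 654.88.
At (-106, 228): z_contact = −30.1 − 58.3 + 654.88 = 566.5 m.
Depth below ground = 622 − 566.5 = 55 m.

55 m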